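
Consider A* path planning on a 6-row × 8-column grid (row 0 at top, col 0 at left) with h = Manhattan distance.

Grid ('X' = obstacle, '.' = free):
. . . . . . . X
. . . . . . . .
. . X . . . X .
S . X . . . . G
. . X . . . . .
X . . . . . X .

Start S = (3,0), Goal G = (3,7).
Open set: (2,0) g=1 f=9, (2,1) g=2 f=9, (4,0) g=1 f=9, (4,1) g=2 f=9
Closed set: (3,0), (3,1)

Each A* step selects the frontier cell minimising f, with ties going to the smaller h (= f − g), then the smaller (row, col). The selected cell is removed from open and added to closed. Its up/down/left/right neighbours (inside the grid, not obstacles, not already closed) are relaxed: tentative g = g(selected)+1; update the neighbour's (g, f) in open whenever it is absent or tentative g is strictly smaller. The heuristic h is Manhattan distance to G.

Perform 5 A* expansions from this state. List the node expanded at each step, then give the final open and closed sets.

order=[(2,1) → (4,1) → (2,0) → (4,0) → (1,1)]; open=[(0,1) g=4 f=13, (1,0) g=2 f=11, (1,2) g=4 f=11, (5,1) g=3 f=11]; closed=[(1,1), (2,0), (2,1), (3,0), (3,1), (4,0), (4,1)]

step 1: expand (2,1) (f=9, h=7) → closed; open now [(1,1) g=3 f=11, (2,0) g=1 f=9, (4,0) g=1 f=9, (4,1) g=2 f=9]
step 2: expand (4,1) (f=9, h=7) → closed; open now [(1,1) g=3 f=11, (2,0) g=1 f=9, (4,0) g=1 f=9, (5,1) g=3 f=11]
step 3: expand (2,0) (f=9, h=8) → closed; open now [(1,0) g=2 f=11, (1,1) g=3 f=11, (4,0) g=1 f=9, (5,1) g=3 f=11]
step 4: expand (4,0) (f=9, h=8) → closed; open now [(1,0) g=2 f=11, (1,1) g=3 f=11, (5,1) g=3 f=11]
step 5: expand (1,1) (f=11, h=8) → closed; open now [(0,1) g=4 f=13, (1,0) g=2 f=11, (1,2) g=4 f=11, (5,1) g=3 f=11]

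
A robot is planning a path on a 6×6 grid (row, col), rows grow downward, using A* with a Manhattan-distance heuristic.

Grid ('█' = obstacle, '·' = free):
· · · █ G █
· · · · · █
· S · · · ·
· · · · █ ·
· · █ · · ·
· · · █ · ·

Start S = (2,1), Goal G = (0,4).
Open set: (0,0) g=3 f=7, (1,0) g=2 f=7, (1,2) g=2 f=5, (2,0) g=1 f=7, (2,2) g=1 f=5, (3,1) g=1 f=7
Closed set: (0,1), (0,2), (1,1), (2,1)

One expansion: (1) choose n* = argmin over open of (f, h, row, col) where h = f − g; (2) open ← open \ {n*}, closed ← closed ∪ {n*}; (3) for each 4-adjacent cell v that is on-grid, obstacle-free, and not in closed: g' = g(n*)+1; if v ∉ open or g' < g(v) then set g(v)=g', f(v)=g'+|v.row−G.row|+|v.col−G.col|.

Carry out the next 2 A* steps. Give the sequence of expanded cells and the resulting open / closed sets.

step 1: expand (1,2) (f=5, h=3) → closed; open now [(0,0) g=3 f=7, (1,0) g=2 f=7, (1,3) g=3 f=5, (2,0) g=1 f=7, (2,2) g=1 f=5, (3,1) g=1 f=7]
step 2: expand (1,3) (f=5, h=2) → closed; open now [(0,0) g=3 f=7, (1,0) g=2 f=7, (1,4) g=4 f=5, (2,0) g=1 f=7, (2,2) g=1 f=5, (2,3) g=4 f=7, (3,1) g=1 f=7]

order=[(1,2) → (1,3)]; open=[(0,0) g=3 f=7, (1,0) g=2 f=7, (1,4) g=4 f=5, (2,0) g=1 f=7, (2,2) g=1 f=5, (2,3) g=4 f=7, (3,1) g=1 f=7]; closed=[(0,1), (0,2), (1,1), (1,2), (1,3), (2,1)]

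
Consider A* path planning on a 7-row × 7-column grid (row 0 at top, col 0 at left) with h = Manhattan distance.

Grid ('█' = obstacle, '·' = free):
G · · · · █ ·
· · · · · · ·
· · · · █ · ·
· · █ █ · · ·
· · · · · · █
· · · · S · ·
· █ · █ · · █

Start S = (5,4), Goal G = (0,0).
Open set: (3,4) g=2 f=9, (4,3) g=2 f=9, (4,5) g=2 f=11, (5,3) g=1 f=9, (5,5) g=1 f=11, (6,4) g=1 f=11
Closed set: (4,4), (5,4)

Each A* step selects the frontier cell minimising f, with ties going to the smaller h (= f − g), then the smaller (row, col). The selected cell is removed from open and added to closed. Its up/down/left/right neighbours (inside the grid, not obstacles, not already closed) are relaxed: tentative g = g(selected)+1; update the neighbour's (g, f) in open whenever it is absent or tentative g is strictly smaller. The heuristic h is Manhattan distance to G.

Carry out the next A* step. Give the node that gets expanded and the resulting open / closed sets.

expanded=(3,4); open=[(3,5) g=3 f=11, (4,3) g=2 f=9, (4,5) g=2 f=11, (5,3) g=1 f=9, (5,5) g=1 f=11, (6,4) g=1 f=11]; closed=[(3,4), (4,4), (5,4)]

step 1: expand (3,4) (f=9, h=7) → closed; open now [(3,5) g=3 f=11, (4,3) g=2 f=9, (4,5) g=2 f=11, (5,3) g=1 f=9, (5,5) g=1 f=11, (6,4) g=1 f=11]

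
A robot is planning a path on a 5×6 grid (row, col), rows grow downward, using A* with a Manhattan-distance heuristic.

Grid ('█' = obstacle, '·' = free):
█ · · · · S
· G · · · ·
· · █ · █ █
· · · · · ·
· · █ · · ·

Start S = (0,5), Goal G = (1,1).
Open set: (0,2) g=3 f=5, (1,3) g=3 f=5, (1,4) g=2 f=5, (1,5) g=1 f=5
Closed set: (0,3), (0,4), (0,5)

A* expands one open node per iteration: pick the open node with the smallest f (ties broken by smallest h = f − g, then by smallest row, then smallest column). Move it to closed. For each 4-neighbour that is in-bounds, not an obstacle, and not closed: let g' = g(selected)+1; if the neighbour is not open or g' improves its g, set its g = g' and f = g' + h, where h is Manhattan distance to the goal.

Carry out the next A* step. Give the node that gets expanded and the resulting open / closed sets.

expanded=(0,2); open=[(0,1) g=4 f=5, (1,2) g=4 f=5, (1,3) g=3 f=5, (1,4) g=2 f=5, (1,5) g=1 f=5]; closed=[(0,2), (0,3), (0,4), (0,5)]

step 1: expand (0,2) (f=5, h=2) → closed; open now [(0,1) g=4 f=5, (1,2) g=4 f=5, (1,3) g=3 f=5, (1,4) g=2 f=5, (1,5) g=1 f=5]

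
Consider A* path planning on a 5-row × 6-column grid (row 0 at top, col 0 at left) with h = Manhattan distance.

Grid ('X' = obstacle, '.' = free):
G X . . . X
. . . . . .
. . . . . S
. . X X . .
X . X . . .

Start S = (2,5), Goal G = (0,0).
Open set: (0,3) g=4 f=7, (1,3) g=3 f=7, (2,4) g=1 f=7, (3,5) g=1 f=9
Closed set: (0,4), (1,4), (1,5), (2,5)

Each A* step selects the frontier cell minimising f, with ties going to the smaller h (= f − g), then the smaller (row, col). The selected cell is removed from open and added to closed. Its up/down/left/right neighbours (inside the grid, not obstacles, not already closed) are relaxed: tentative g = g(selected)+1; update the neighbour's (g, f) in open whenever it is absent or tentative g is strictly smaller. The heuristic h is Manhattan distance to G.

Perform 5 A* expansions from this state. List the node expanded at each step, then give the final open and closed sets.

order=[(0,3) → (0,2) → (1,3) → (1,2) → (1,1)]; open=[(1,0) g=6 f=7, (2,1) g=6 f=9, (2,2) g=5 f=9, (2,3) g=4 f=9, (2,4) g=1 f=7, (3,5) g=1 f=9]; closed=[(0,2), (0,3), (0,4), (1,1), (1,2), (1,3), (1,4), (1,5), (2,5)]

step 1: expand (0,3) (f=7, h=3) → closed; open now [(0,2) g=5 f=7, (1,3) g=3 f=7, (2,4) g=1 f=7, (3,5) g=1 f=9]
step 2: expand (0,2) (f=7, h=2) → closed; open now [(1,2) g=6 f=9, (1,3) g=3 f=7, (2,4) g=1 f=7, (3,5) g=1 f=9]
step 3: expand (1,3) (f=7, h=4) → closed; open now [(1,2) g=4 f=7, (2,3) g=4 f=9, (2,4) g=1 f=7, (3,5) g=1 f=9]
step 4: expand (1,2) (f=7, h=3) → closed; open now [(1,1) g=5 f=7, (2,2) g=5 f=9, (2,3) g=4 f=9, (2,4) g=1 f=7, (3,5) g=1 f=9]
step 5: expand (1,1) (f=7, h=2) → closed; open now [(1,0) g=6 f=7, (2,1) g=6 f=9, (2,2) g=5 f=9, (2,3) g=4 f=9, (2,4) g=1 f=7, (3,5) g=1 f=9]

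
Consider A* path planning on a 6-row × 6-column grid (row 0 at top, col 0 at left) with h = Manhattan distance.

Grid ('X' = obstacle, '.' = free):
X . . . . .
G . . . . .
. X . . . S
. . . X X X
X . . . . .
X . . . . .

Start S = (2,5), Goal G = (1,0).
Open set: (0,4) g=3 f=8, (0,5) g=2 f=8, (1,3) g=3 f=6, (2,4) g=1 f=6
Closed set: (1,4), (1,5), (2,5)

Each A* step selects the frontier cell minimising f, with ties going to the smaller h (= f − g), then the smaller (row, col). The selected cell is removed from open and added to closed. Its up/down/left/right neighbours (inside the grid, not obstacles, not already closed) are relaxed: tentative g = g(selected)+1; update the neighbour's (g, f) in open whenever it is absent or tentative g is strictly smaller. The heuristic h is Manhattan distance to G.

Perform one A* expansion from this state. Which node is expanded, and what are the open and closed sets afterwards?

step 1: expand (1,3) (f=6, h=3) → closed; open now [(0,3) g=4 f=8, (0,4) g=3 f=8, (0,5) g=2 f=8, (1,2) g=4 f=6, (2,3) g=4 f=8, (2,4) g=1 f=6]

expanded=(1,3); open=[(0,3) g=4 f=8, (0,4) g=3 f=8, (0,5) g=2 f=8, (1,2) g=4 f=6, (2,3) g=4 f=8, (2,4) g=1 f=6]; closed=[(1,3), (1,4), (1,5), (2,5)]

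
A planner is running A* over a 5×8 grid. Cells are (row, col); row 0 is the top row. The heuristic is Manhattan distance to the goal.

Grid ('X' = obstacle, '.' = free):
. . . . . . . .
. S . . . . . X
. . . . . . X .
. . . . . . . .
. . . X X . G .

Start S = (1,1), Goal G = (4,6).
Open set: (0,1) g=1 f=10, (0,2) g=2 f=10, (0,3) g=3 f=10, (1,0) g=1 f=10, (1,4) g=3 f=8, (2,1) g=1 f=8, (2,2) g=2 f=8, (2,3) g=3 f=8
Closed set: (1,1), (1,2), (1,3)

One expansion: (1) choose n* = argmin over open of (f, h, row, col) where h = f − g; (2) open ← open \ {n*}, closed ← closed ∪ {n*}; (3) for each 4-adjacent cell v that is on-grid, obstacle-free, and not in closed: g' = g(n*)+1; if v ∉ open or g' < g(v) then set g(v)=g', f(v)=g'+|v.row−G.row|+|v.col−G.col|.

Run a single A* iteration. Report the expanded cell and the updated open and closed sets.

step 1: expand (1,4) (f=8, h=5) → closed; open now [(0,1) g=1 f=10, (0,2) g=2 f=10, (0,3) g=3 f=10, (0,4) g=4 f=10, (1,0) g=1 f=10, (1,5) g=4 f=8, (2,1) g=1 f=8, (2,2) g=2 f=8, (2,3) g=3 f=8, (2,4) g=4 f=8]

expanded=(1,4); open=[(0,1) g=1 f=10, (0,2) g=2 f=10, (0,3) g=3 f=10, (0,4) g=4 f=10, (1,0) g=1 f=10, (1,5) g=4 f=8, (2,1) g=1 f=8, (2,2) g=2 f=8, (2,3) g=3 f=8, (2,4) g=4 f=8]; closed=[(1,1), (1,2), (1,3), (1,4)]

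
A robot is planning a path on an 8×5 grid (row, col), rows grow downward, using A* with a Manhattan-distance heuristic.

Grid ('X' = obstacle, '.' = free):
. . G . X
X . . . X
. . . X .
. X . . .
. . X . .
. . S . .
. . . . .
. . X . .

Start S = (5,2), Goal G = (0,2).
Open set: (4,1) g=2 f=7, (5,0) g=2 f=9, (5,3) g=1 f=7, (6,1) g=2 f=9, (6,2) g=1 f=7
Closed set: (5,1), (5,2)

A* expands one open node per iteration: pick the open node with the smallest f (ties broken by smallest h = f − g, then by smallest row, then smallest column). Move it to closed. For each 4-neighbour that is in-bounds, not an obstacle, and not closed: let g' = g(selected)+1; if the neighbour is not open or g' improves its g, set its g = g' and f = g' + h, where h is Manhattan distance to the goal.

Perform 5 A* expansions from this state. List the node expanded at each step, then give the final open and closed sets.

step 1: expand (4,1) (f=7, h=5) → closed; open now [(4,0) g=3 f=9, (5,0) g=2 f=9, (5,3) g=1 f=7, (6,1) g=2 f=9, (6,2) g=1 f=7]
step 2: expand (5,3) (f=7, h=6) → closed; open now [(4,0) g=3 f=9, (4,3) g=2 f=7, (5,0) g=2 f=9, (5,4) g=2 f=9, (6,1) g=2 f=9, (6,2) g=1 f=7, (6,3) g=2 f=9]
step 3: expand (4,3) (f=7, h=5) → closed; open now [(3,3) g=3 f=7, (4,0) g=3 f=9, (4,4) g=3 f=9, (5,0) g=2 f=9, (5,4) g=2 f=9, (6,1) g=2 f=9, (6,2) g=1 f=7, (6,3) g=2 f=9]
step 4: expand (3,3) (f=7, h=4) → closed; open now [(3,2) g=4 f=7, (3,4) g=4 f=9, (4,0) g=3 f=9, (4,4) g=3 f=9, (5,0) g=2 f=9, (5,4) g=2 f=9, (6,1) g=2 f=9, (6,2) g=1 f=7, (6,3) g=2 f=9]
step 5: expand (3,2) (f=7, h=3) → closed; open now [(2,2) g=5 f=7, (3,4) g=4 f=9, (4,0) g=3 f=9, (4,4) g=3 f=9, (5,0) g=2 f=9, (5,4) g=2 f=9, (6,1) g=2 f=9, (6,2) g=1 f=7, (6,3) g=2 f=9]

order=[(4,1) → (5,3) → (4,3) → (3,3) → (3,2)]; open=[(2,2) g=5 f=7, (3,4) g=4 f=9, (4,0) g=3 f=9, (4,4) g=3 f=9, (5,0) g=2 f=9, (5,4) g=2 f=9, (6,1) g=2 f=9, (6,2) g=1 f=7, (6,3) g=2 f=9]; closed=[(3,2), (3,3), (4,1), (4,3), (5,1), (5,2), (5,3)]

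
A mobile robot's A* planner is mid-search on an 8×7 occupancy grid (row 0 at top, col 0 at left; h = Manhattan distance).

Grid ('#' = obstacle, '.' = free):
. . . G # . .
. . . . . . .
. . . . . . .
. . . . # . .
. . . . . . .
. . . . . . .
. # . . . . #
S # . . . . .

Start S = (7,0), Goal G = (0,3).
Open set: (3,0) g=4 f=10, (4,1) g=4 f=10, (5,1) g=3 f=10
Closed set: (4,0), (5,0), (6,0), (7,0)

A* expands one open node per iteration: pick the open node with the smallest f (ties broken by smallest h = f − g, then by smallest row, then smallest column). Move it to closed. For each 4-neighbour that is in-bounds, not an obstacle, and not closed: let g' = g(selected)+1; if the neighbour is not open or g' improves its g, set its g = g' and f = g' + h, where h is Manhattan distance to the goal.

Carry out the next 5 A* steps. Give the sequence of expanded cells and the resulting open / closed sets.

step 1: expand (3,0) (f=10, h=6) → closed; open now [(2,0) g=5 f=10, (3,1) g=5 f=10, (4,1) g=4 f=10, (5,1) g=3 f=10]
step 2: expand (2,0) (f=10, h=5) → closed; open now [(1,0) g=6 f=10, (2,1) g=6 f=10, (3,1) g=5 f=10, (4,1) g=4 f=10, (5,1) g=3 f=10]
step 3: expand (1,0) (f=10, h=4) → closed; open now [(0,0) g=7 f=10, (1,1) g=7 f=10, (2,1) g=6 f=10, (3,1) g=5 f=10, (4,1) g=4 f=10, (5,1) g=3 f=10]
step 4: expand (0,0) (f=10, h=3) → closed; open now [(0,1) g=8 f=10, (1,1) g=7 f=10, (2,1) g=6 f=10, (3,1) g=5 f=10, (4,1) g=4 f=10, (5,1) g=3 f=10]
step 5: expand (0,1) (f=10, h=2) → closed; open now [(0,2) g=9 f=10, (1,1) g=7 f=10, (2,1) g=6 f=10, (3,1) g=5 f=10, (4,1) g=4 f=10, (5,1) g=3 f=10]

order=[(3,0) → (2,0) → (1,0) → (0,0) → (0,1)]; open=[(0,2) g=9 f=10, (1,1) g=7 f=10, (2,1) g=6 f=10, (3,1) g=5 f=10, (4,1) g=4 f=10, (5,1) g=3 f=10]; closed=[(0,0), (0,1), (1,0), (2,0), (3,0), (4,0), (5,0), (6,0), (7,0)]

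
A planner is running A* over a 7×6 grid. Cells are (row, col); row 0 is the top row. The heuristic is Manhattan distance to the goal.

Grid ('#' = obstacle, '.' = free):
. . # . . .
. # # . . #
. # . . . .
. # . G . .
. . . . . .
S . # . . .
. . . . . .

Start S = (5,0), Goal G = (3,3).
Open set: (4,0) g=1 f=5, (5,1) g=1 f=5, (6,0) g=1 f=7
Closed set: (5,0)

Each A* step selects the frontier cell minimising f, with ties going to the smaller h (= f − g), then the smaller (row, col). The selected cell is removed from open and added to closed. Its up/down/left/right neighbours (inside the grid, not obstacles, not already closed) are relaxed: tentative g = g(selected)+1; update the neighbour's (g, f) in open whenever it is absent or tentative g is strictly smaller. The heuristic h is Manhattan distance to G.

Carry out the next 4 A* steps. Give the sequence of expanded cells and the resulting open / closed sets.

order=[(4,0) → (3,0) → (4,1) → (4,2)]; open=[(2,0) g=3 f=7, (3,2) g=4 f=5, (4,3) g=4 f=5, (5,1) g=1 f=5, (6,0) g=1 f=7]; closed=[(3,0), (4,0), (4,1), (4,2), (5,0)]

step 1: expand (4,0) (f=5, h=4) → closed; open now [(3,0) g=2 f=5, (4,1) g=2 f=5, (5,1) g=1 f=5, (6,0) g=1 f=7]
step 2: expand (3,0) (f=5, h=3) → closed; open now [(2,0) g=3 f=7, (4,1) g=2 f=5, (5,1) g=1 f=5, (6,0) g=1 f=7]
step 3: expand (4,1) (f=5, h=3) → closed; open now [(2,0) g=3 f=7, (4,2) g=3 f=5, (5,1) g=1 f=5, (6,0) g=1 f=7]
step 4: expand (4,2) (f=5, h=2) → closed; open now [(2,0) g=3 f=7, (3,2) g=4 f=5, (4,3) g=4 f=5, (5,1) g=1 f=5, (6,0) g=1 f=7]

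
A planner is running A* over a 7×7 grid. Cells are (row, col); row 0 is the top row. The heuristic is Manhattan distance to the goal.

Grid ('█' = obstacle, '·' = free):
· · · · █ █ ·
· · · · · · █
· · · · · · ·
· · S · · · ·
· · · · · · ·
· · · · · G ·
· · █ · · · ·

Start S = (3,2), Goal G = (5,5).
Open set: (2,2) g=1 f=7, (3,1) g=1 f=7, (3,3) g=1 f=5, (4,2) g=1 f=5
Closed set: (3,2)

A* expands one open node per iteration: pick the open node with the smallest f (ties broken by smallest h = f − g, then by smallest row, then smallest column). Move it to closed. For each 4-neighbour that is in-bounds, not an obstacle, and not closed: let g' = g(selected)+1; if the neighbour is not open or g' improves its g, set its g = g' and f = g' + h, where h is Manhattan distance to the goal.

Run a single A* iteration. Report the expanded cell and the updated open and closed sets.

expanded=(3,3); open=[(2,2) g=1 f=7, (2,3) g=2 f=7, (3,1) g=1 f=7, (3,4) g=2 f=5, (4,2) g=1 f=5, (4,3) g=2 f=5]; closed=[(3,2), (3,3)]

step 1: expand (3,3) (f=5, h=4) → closed; open now [(2,2) g=1 f=7, (2,3) g=2 f=7, (3,1) g=1 f=7, (3,4) g=2 f=5, (4,2) g=1 f=5, (4,3) g=2 f=5]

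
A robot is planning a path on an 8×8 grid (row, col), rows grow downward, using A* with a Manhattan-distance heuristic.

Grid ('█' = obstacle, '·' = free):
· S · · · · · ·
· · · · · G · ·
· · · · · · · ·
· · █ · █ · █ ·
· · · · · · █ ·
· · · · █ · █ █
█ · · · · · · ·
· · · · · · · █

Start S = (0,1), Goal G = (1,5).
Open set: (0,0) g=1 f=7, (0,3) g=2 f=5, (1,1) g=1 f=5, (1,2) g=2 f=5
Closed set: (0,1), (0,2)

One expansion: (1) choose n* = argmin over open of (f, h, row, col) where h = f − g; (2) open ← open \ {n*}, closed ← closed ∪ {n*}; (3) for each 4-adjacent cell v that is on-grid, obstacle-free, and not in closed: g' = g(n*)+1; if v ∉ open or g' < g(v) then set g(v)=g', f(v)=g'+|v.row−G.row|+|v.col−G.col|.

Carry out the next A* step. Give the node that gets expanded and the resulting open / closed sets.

expanded=(0,3); open=[(0,0) g=1 f=7, (0,4) g=3 f=5, (1,1) g=1 f=5, (1,2) g=2 f=5, (1,3) g=3 f=5]; closed=[(0,1), (0,2), (0,3)]

step 1: expand (0,3) (f=5, h=3) → closed; open now [(0,0) g=1 f=7, (0,4) g=3 f=5, (1,1) g=1 f=5, (1,2) g=2 f=5, (1,3) g=3 f=5]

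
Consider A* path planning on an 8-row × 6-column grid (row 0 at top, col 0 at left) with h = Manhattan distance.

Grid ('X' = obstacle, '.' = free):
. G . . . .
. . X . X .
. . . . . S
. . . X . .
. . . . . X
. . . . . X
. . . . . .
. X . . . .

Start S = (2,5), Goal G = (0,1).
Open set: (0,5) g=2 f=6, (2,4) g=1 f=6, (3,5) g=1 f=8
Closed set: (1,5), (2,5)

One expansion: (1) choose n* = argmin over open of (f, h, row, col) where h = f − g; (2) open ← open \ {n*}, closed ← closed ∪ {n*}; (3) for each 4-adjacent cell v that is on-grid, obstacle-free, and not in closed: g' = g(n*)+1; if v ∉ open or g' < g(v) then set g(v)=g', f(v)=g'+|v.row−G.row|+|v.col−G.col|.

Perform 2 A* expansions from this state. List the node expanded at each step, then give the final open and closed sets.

order=[(0,5) → (0,4)]; open=[(0,3) g=4 f=6, (2,4) g=1 f=6, (3,5) g=1 f=8]; closed=[(0,4), (0,5), (1,5), (2,5)]

step 1: expand (0,5) (f=6, h=4) → closed; open now [(0,4) g=3 f=6, (2,4) g=1 f=6, (3,5) g=1 f=8]
step 2: expand (0,4) (f=6, h=3) → closed; open now [(0,3) g=4 f=6, (2,4) g=1 f=6, (3,5) g=1 f=8]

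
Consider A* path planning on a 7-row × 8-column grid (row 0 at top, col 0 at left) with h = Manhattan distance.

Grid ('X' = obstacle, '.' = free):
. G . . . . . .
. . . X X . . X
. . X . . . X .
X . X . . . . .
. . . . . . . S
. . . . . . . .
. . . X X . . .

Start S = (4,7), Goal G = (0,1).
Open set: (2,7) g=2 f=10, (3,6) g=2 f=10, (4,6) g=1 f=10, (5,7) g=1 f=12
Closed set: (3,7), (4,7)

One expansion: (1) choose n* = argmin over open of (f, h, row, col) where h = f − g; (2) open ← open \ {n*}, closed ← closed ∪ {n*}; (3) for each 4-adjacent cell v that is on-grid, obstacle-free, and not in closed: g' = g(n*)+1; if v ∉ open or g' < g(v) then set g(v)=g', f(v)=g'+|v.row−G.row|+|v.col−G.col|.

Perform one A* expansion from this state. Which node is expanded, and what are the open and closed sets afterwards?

expanded=(2,7); open=[(3,6) g=2 f=10, (4,6) g=1 f=10, (5,7) g=1 f=12]; closed=[(2,7), (3,7), (4,7)]

step 1: expand (2,7) (f=10, h=8) → closed; open now [(3,6) g=2 f=10, (4,6) g=1 f=10, (5,7) g=1 f=12]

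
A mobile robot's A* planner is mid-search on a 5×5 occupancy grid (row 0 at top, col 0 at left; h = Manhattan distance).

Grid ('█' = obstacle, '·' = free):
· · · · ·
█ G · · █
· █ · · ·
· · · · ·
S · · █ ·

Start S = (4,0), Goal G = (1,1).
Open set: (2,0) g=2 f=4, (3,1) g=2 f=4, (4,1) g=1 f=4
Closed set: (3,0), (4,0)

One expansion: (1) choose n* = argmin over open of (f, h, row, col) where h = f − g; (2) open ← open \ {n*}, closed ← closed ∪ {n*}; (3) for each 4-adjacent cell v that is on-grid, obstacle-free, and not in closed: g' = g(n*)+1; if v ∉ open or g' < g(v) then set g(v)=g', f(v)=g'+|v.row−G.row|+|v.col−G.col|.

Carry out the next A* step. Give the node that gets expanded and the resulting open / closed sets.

step 1: expand (2,0) (f=4, h=2) → closed; open now [(3,1) g=2 f=4, (4,1) g=1 f=4]

expanded=(2,0); open=[(3,1) g=2 f=4, (4,1) g=1 f=4]; closed=[(2,0), (3,0), (4,0)]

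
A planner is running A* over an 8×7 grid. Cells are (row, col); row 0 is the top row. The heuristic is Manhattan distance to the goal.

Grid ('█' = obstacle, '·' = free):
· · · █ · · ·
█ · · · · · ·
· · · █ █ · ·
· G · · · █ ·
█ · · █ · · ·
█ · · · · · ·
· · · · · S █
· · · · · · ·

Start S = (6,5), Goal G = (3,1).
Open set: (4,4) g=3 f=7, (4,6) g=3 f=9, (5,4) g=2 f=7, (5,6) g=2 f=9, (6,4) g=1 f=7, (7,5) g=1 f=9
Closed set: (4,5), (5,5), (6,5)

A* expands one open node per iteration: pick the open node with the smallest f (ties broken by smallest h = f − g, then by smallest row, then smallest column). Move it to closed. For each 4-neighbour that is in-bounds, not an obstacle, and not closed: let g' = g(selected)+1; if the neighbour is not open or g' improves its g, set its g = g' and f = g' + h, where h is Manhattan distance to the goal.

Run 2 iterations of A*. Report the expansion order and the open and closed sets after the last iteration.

step 1: expand (4,4) (f=7, h=4) → closed; open now [(3,4) g=4 f=7, (4,6) g=3 f=9, (5,4) g=2 f=7, (5,6) g=2 f=9, (6,4) g=1 f=7, (7,5) g=1 f=9]
step 2: expand (3,4) (f=7, h=3) → closed; open now [(3,3) g=5 f=7, (4,6) g=3 f=9, (5,4) g=2 f=7, (5,6) g=2 f=9, (6,4) g=1 f=7, (7,5) g=1 f=9]

order=[(4,4) → (3,4)]; open=[(3,3) g=5 f=7, (4,6) g=3 f=9, (5,4) g=2 f=7, (5,6) g=2 f=9, (6,4) g=1 f=7, (7,5) g=1 f=9]; closed=[(3,4), (4,4), (4,5), (5,5), (6,5)]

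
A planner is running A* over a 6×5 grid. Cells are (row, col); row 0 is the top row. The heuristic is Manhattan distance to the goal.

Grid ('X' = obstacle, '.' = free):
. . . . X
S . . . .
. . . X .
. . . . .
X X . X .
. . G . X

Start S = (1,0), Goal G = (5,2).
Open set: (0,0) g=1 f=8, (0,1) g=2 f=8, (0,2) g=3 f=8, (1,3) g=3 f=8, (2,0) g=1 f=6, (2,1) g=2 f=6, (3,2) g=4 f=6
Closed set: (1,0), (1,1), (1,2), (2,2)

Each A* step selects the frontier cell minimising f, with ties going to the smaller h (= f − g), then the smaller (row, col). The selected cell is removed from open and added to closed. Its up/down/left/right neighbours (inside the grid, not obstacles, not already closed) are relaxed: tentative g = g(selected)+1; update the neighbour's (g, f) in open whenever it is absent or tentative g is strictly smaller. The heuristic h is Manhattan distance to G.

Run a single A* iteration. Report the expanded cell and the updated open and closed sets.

step 1: expand (3,2) (f=6, h=2) → closed; open now [(0,0) g=1 f=8, (0,1) g=2 f=8, (0,2) g=3 f=8, (1,3) g=3 f=8, (2,0) g=1 f=6, (2,1) g=2 f=6, (3,1) g=5 f=8, (3,3) g=5 f=8, (4,2) g=5 f=6]

expanded=(3,2); open=[(0,0) g=1 f=8, (0,1) g=2 f=8, (0,2) g=3 f=8, (1,3) g=3 f=8, (2,0) g=1 f=6, (2,1) g=2 f=6, (3,1) g=5 f=8, (3,3) g=5 f=8, (4,2) g=5 f=6]; closed=[(1,0), (1,1), (1,2), (2,2), (3,2)]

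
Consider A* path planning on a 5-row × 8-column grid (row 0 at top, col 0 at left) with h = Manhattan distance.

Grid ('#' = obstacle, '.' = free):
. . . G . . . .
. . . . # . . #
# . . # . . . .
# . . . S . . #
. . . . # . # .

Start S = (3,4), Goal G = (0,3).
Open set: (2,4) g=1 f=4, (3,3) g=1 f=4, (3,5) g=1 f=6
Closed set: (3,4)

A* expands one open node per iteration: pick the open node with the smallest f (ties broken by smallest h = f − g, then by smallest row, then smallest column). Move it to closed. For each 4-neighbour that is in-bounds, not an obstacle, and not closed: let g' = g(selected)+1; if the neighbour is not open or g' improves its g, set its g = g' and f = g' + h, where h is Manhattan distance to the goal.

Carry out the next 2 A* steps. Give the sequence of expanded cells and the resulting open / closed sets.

step 1: expand (2,4) (f=4, h=3) → closed; open now [(2,5) g=2 f=6, (3,3) g=1 f=4, (3,5) g=1 f=6]
step 2: expand (3,3) (f=4, h=3) → closed; open now [(2,5) g=2 f=6, (3,2) g=2 f=6, (3,5) g=1 f=6, (4,3) g=2 f=6]

order=[(2,4) → (3,3)]; open=[(2,5) g=2 f=6, (3,2) g=2 f=6, (3,5) g=1 f=6, (4,3) g=2 f=6]; closed=[(2,4), (3,3), (3,4)]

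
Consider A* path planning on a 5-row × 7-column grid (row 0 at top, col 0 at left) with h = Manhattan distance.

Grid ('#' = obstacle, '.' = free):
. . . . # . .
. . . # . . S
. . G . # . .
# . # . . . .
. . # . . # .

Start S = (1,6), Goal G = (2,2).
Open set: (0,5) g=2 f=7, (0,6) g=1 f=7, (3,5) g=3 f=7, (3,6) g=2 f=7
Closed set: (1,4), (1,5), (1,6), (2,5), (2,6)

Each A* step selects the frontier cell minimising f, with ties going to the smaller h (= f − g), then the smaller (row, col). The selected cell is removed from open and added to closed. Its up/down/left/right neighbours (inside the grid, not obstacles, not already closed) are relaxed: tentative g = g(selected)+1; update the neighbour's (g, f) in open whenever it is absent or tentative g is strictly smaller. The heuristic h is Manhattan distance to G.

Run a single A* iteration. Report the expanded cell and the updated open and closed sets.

step 1: expand (3,5) (f=7, h=4) → closed; open now [(0,5) g=2 f=7, (0,6) g=1 f=7, (3,4) g=4 f=7, (3,6) g=2 f=7]

expanded=(3,5); open=[(0,5) g=2 f=7, (0,6) g=1 f=7, (3,4) g=4 f=7, (3,6) g=2 f=7]; closed=[(1,4), (1,5), (1,6), (2,5), (2,6), (3,5)]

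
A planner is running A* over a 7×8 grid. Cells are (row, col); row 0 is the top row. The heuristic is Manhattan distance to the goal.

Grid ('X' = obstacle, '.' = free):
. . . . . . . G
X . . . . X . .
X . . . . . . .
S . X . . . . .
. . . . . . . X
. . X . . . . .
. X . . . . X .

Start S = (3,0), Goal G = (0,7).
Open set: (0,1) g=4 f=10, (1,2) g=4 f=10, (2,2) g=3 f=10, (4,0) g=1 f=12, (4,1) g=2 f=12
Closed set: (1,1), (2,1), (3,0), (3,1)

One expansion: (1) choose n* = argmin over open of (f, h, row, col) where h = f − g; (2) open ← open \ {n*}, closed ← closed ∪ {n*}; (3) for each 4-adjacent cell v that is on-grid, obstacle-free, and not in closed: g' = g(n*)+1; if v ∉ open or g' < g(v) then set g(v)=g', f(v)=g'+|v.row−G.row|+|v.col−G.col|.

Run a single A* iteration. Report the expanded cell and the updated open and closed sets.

step 1: expand (0,1) (f=10, h=6) → closed; open now [(0,0) g=5 f=12, (0,2) g=5 f=10, (1,2) g=4 f=10, (2,2) g=3 f=10, (4,0) g=1 f=12, (4,1) g=2 f=12]

expanded=(0,1); open=[(0,0) g=5 f=12, (0,2) g=5 f=10, (1,2) g=4 f=10, (2,2) g=3 f=10, (4,0) g=1 f=12, (4,1) g=2 f=12]; closed=[(0,1), (1,1), (2,1), (3,0), (3,1)]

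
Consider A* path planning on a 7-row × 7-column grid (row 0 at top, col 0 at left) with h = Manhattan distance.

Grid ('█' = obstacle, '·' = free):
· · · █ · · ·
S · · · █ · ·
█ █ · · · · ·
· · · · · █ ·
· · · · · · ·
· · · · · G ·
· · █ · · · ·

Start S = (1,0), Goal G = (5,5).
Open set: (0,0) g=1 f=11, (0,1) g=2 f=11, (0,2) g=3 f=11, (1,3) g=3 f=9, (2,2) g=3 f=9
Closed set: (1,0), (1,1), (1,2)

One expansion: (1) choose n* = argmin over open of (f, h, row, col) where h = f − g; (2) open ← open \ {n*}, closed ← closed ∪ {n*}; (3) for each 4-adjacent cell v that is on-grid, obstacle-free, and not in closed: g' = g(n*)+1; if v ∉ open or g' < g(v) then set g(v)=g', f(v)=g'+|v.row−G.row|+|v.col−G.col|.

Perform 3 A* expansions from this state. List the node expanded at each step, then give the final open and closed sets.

order=[(1,3) → (2,3) → (2,4)]; open=[(0,0) g=1 f=11, (0,1) g=2 f=11, (0,2) g=3 f=11, (2,2) g=3 f=9, (2,5) g=6 f=9, (3,3) g=5 f=9, (3,4) g=6 f=9]; closed=[(1,0), (1,1), (1,2), (1,3), (2,3), (2,4)]

step 1: expand (1,3) (f=9, h=6) → closed; open now [(0,0) g=1 f=11, (0,1) g=2 f=11, (0,2) g=3 f=11, (2,2) g=3 f=9, (2,3) g=4 f=9]
step 2: expand (2,3) (f=9, h=5) → closed; open now [(0,0) g=1 f=11, (0,1) g=2 f=11, (0,2) g=3 f=11, (2,2) g=3 f=9, (2,4) g=5 f=9, (3,3) g=5 f=9]
step 3: expand (2,4) (f=9, h=4) → closed; open now [(0,0) g=1 f=11, (0,1) g=2 f=11, (0,2) g=3 f=11, (2,2) g=3 f=9, (2,5) g=6 f=9, (3,3) g=5 f=9, (3,4) g=6 f=9]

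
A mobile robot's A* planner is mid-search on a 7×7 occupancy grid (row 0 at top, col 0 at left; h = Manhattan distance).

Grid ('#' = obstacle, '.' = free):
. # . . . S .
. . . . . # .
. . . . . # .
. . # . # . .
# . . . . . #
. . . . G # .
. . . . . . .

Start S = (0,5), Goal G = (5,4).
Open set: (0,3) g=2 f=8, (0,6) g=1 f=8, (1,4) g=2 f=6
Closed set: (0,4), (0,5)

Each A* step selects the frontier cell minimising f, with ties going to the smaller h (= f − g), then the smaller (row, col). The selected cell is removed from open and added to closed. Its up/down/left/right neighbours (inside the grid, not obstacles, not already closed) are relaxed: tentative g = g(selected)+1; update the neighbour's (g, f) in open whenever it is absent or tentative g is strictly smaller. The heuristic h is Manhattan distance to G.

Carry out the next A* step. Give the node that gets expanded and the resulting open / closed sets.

expanded=(1,4); open=[(0,3) g=2 f=8, (0,6) g=1 f=8, (1,3) g=3 f=8, (2,4) g=3 f=6]; closed=[(0,4), (0,5), (1,4)]

step 1: expand (1,4) (f=6, h=4) → closed; open now [(0,3) g=2 f=8, (0,6) g=1 f=8, (1,3) g=3 f=8, (2,4) g=3 f=6]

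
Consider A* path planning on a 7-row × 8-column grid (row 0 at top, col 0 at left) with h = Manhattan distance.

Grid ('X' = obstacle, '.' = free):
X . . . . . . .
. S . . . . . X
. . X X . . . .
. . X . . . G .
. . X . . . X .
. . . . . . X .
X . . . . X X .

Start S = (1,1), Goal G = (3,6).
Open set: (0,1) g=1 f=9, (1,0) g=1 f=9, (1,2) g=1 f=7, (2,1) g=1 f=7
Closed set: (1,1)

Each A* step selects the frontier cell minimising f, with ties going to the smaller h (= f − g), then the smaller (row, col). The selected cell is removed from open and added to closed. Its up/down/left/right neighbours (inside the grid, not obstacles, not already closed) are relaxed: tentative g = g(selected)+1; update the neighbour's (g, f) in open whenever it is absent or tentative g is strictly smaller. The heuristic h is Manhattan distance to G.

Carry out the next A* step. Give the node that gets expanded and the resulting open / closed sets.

step 1: expand (1,2) (f=7, h=6) → closed; open now [(0,1) g=1 f=9, (0,2) g=2 f=9, (1,0) g=1 f=9, (1,3) g=2 f=7, (2,1) g=1 f=7]

expanded=(1,2); open=[(0,1) g=1 f=9, (0,2) g=2 f=9, (1,0) g=1 f=9, (1,3) g=2 f=7, (2,1) g=1 f=7]; closed=[(1,1), (1,2)]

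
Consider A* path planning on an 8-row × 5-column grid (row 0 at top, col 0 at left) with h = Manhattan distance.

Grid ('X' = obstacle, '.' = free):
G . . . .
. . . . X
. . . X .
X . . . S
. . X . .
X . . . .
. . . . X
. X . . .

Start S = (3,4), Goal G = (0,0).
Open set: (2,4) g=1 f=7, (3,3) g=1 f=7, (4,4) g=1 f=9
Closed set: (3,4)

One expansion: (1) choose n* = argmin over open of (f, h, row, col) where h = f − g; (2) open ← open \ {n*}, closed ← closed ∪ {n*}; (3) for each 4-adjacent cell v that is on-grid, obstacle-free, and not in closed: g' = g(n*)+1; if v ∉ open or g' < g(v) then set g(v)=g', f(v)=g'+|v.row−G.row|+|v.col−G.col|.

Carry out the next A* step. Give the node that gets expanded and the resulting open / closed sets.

step 1: expand (2,4) (f=7, h=6) → closed; open now [(3,3) g=1 f=7, (4,4) g=1 f=9]

expanded=(2,4); open=[(3,3) g=1 f=7, (4,4) g=1 f=9]; closed=[(2,4), (3,4)]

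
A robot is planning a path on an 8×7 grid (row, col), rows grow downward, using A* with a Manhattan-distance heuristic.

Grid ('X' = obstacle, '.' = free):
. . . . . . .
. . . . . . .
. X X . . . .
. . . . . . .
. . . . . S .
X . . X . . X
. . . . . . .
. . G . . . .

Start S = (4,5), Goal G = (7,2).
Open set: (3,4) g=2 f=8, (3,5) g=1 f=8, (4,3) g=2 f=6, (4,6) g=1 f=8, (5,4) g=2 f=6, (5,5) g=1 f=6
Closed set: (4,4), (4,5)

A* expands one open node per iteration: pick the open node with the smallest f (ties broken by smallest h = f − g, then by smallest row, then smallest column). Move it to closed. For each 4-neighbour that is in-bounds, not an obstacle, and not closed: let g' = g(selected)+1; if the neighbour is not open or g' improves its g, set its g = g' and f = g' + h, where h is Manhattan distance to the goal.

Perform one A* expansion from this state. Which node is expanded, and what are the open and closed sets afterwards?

expanded=(4,3); open=[(3,3) g=3 f=8, (3,4) g=2 f=8, (3,5) g=1 f=8, (4,2) g=3 f=6, (4,6) g=1 f=8, (5,4) g=2 f=6, (5,5) g=1 f=6]; closed=[(4,3), (4,4), (4,5)]

step 1: expand (4,3) (f=6, h=4) → closed; open now [(3,3) g=3 f=8, (3,4) g=2 f=8, (3,5) g=1 f=8, (4,2) g=3 f=6, (4,6) g=1 f=8, (5,4) g=2 f=6, (5,5) g=1 f=6]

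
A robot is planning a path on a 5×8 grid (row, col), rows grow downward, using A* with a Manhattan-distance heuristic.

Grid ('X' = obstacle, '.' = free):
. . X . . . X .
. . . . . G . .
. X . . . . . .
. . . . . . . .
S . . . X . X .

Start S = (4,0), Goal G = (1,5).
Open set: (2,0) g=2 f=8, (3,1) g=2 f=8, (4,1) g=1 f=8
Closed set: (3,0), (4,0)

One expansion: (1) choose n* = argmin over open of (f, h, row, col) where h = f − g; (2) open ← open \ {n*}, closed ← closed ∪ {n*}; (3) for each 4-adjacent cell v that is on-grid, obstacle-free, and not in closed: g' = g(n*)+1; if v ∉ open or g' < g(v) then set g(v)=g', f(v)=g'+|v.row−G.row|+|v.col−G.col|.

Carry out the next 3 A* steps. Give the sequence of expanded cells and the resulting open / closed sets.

order=[(2,0) → (1,0) → (1,1)]; open=[(0,0) g=4 f=10, (0,1) g=5 f=10, (1,2) g=5 f=8, (3,1) g=2 f=8, (4,1) g=1 f=8]; closed=[(1,0), (1,1), (2,0), (3,0), (4,0)]

step 1: expand (2,0) (f=8, h=6) → closed; open now [(1,0) g=3 f=8, (3,1) g=2 f=8, (4,1) g=1 f=8]
step 2: expand (1,0) (f=8, h=5) → closed; open now [(0,0) g=4 f=10, (1,1) g=4 f=8, (3,1) g=2 f=8, (4,1) g=1 f=8]
step 3: expand (1,1) (f=8, h=4) → closed; open now [(0,0) g=4 f=10, (0,1) g=5 f=10, (1,2) g=5 f=8, (3,1) g=2 f=8, (4,1) g=1 f=8]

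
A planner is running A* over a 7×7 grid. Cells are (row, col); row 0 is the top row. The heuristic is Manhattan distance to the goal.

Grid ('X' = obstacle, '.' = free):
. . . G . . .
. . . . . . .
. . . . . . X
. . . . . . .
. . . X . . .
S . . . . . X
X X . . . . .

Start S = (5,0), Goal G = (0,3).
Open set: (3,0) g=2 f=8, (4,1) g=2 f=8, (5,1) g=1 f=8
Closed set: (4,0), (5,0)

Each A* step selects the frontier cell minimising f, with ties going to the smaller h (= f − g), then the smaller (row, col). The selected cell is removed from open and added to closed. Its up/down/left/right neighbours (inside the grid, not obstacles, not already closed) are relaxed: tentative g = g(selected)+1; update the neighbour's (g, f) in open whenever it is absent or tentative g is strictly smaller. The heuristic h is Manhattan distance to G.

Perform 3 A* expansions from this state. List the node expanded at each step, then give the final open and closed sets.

order=[(3,0) → (2,0) → (1,0)]; open=[(0,0) g=5 f=8, (1,1) g=5 f=8, (2,1) g=4 f=8, (3,1) g=3 f=8, (4,1) g=2 f=8, (5,1) g=1 f=8]; closed=[(1,0), (2,0), (3,0), (4,0), (5,0)]

step 1: expand (3,0) (f=8, h=6) → closed; open now [(2,0) g=3 f=8, (3,1) g=3 f=8, (4,1) g=2 f=8, (5,1) g=1 f=8]
step 2: expand (2,0) (f=8, h=5) → closed; open now [(1,0) g=4 f=8, (2,1) g=4 f=8, (3,1) g=3 f=8, (4,1) g=2 f=8, (5,1) g=1 f=8]
step 3: expand (1,0) (f=8, h=4) → closed; open now [(0,0) g=5 f=8, (1,1) g=5 f=8, (2,1) g=4 f=8, (3,1) g=3 f=8, (4,1) g=2 f=8, (5,1) g=1 f=8]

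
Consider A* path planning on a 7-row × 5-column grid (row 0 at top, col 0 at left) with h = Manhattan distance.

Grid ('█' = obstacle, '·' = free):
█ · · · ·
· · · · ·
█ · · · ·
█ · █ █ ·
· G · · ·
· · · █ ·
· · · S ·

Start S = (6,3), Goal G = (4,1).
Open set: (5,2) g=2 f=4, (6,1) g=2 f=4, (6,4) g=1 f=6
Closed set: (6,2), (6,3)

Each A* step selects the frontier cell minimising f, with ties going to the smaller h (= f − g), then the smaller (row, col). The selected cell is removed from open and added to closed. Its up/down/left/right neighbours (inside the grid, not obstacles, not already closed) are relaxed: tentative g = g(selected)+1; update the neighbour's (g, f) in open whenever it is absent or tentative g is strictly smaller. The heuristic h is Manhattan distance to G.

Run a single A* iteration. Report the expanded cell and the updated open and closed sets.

expanded=(5,2); open=[(4,2) g=3 f=4, (5,1) g=3 f=4, (6,1) g=2 f=4, (6,4) g=1 f=6]; closed=[(5,2), (6,2), (6,3)]

step 1: expand (5,2) (f=4, h=2) → closed; open now [(4,2) g=3 f=4, (5,1) g=3 f=4, (6,1) g=2 f=4, (6,4) g=1 f=6]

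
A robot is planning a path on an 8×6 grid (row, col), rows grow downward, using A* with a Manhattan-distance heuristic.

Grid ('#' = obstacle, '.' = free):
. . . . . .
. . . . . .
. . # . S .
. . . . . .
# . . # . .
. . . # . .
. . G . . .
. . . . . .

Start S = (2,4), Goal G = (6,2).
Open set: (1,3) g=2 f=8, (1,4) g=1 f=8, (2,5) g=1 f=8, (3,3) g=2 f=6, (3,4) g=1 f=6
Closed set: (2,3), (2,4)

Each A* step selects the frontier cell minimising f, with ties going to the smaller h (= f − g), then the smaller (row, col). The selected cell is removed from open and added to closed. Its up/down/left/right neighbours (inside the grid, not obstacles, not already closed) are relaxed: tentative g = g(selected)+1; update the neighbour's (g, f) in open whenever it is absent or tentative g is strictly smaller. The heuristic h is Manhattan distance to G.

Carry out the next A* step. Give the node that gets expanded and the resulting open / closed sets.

expanded=(3,3); open=[(1,3) g=2 f=8, (1,4) g=1 f=8, (2,5) g=1 f=8, (3,2) g=3 f=6, (3,4) g=1 f=6]; closed=[(2,3), (2,4), (3,3)]

step 1: expand (3,3) (f=6, h=4) → closed; open now [(1,3) g=2 f=8, (1,4) g=1 f=8, (2,5) g=1 f=8, (3,2) g=3 f=6, (3,4) g=1 f=6]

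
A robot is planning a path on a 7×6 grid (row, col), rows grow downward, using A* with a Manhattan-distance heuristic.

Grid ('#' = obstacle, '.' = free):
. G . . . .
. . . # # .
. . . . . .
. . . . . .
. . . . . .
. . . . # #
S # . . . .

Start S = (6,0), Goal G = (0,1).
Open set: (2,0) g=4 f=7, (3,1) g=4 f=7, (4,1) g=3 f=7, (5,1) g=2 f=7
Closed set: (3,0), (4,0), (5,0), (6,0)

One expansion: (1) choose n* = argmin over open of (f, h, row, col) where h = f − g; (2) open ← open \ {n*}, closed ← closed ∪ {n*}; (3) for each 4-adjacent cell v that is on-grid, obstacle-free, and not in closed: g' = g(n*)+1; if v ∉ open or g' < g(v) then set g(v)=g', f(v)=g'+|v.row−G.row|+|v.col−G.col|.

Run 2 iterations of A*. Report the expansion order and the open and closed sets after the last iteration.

order=[(2,0) → (1,0)]; open=[(0,0) g=6 f=7, (1,1) g=6 f=7, (2,1) g=5 f=7, (3,1) g=4 f=7, (4,1) g=3 f=7, (5,1) g=2 f=7]; closed=[(1,0), (2,0), (3,0), (4,0), (5,0), (6,0)]

step 1: expand (2,0) (f=7, h=3) → closed; open now [(1,0) g=5 f=7, (2,1) g=5 f=7, (3,1) g=4 f=7, (4,1) g=3 f=7, (5,1) g=2 f=7]
step 2: expand (1,0) (f=7, h=2) → closed; open now [(0,0) g=6 f=7, (1,1) g=6 f=7, (2,1) g=5 f=7, (3,1) g=4 f=7, (4,1) g=3 f=7, (5,1) g=2 f=7]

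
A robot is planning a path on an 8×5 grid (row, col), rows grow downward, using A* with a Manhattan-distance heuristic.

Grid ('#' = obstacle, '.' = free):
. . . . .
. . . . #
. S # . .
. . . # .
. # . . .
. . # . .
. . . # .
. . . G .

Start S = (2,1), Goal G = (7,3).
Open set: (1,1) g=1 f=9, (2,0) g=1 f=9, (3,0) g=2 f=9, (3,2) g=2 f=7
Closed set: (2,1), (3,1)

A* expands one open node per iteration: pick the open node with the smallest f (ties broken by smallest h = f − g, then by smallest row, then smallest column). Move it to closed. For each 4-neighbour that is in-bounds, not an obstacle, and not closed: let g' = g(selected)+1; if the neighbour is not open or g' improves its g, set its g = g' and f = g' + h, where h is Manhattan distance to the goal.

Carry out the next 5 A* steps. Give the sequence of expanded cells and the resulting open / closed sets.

step 1: expand (3,2) (f=7, h=5) → closed; open now [(1,1) g=1 f=9, (2,0) g=1 f=9, (3,0) g=2 f=9, (4,2) g=3 f=7]
step 2: expand (4,2) (f=7, h=4) → closed; open now [(1,1) g=1 f=9, (2,0) g=1 f=9, (3,0) g=2 f=9, (4,3) g=4 f=7]
step 3: expand (4,3) (f=7, h=3) → closed; open now [(1,1) g=1 f=9, (2,0) g=1 f=9, (3,0) g=2 f=9, (4,4) g=5 f=9, (5,3) g=5 f=7]
step 4: expand (5,3) (f=7, h=2) → closed; open now [(1,1) g=1 f=9, (2,0) g=1 f=9, (3,0) g=2 f=9, (4,4) g=5 f=9, (5,4) g=6 f=9]
step 5: expand (5,4) (f=9, h=3) → closed; open now [(1,1) g=1 f=9, (2,0) g=1 f=9, (3,0) g=2 f=9, (4,4) g=5 f=9, (6,4) g=7 f=9]

order=[(3,2) → (4,2) → (4,3) → (5,3) → (5,4)]; open=[(1,1) g=1 f=9, (2,0) g=1 f=9, (3,0) g=2 f=9, (4,4) g=5 f=9, (6,4) g=7 f=9]; closed=[(2,1), (3,1), (3,2), (4,2), (4,3), (5,3), (5,4)]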